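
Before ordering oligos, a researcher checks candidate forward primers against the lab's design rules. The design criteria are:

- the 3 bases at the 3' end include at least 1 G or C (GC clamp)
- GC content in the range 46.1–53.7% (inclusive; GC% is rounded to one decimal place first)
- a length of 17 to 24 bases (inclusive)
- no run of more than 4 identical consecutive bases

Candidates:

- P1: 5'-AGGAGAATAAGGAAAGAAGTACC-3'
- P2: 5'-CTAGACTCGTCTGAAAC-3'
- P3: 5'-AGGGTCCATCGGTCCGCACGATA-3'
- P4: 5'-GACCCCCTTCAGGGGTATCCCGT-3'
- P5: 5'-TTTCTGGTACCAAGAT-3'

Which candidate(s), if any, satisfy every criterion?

P1 (23 nt, A=12 T=2 G=7 C=2): 3' end ACC has 2 G/C ✓; GC 9/23 = 39.1%, outside 46.1–53.7% ✗; length 23 ✓; longest run = 3 ✓ — fails.
P2 (17 nt, A=5 T=4 G=3 C=5): 3' end AAC has 1 G/C ✓; GC 8/17 = 47.1% ✓; length 17 ✓; longest run = 3 ✓ — passes.
P3 (23 nt, A=5 T=4 G=7 C=7): 3' end ATA has 0 G/C, need ≥1 ✗; GC 14/23 = 60.9%, outside 46.1–53.7% ✗; length 23 ✓; longest run = 3 ✓ — fails.
P4 (23 nt, A=3 T=5 G=6 C=9): 3' end CGT has 2 G/C ✓; GC 15/23 = 65.2%, outside 46.1–53.7% ✗; length 23 ✓; longest run = 5, exceeds 4 ✗ — fails.
P5 (16 nt, A=4 T=6 G=3 C=3): 3' end GAT has 1 G/C ✓; GC 6/16 = 37.5%, outside 46.1–53.7% ✗; length 16, outside 17–24 ✗; longest run = 3 ✓ — fails.

P2 only.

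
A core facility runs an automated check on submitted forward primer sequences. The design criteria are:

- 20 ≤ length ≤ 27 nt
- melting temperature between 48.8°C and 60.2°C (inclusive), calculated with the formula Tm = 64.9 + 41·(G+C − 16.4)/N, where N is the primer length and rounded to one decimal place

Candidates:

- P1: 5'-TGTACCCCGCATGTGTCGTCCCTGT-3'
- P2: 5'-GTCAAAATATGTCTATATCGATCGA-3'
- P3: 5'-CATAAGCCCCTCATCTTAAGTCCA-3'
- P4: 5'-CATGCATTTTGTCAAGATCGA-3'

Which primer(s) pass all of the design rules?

P1 (25 nt, A=2 T=8 G=6 C=9): length 25 ✓; Tm = 64.9 + 41·(15 − 16.4)/25 = 62.6°C, outside 48.8–60.2°C ✗ — fails.
P2 (25 nt, A=9 T=8 G=4 C=4): length 25 ✓; Tm = 64.9 + 41·(8 − 16.4)/25 = 51.1°C ✓ — passes.
P3 (24 nt, A=7 T=6 G=2 C=9): length 24 ✓; Tm = 64.9 + 41·(11 − 16.4)/24 = 55.7°C ✓ — passes.
P4 (21 nt, A=6 T=7 G=4 C=4): length 21 ✓; Tm = 64.9 + 41·(8 − 16.4)/21 = 48.5°C, outside 48.8–60.2°C ✗ — fails.

P2 and P3.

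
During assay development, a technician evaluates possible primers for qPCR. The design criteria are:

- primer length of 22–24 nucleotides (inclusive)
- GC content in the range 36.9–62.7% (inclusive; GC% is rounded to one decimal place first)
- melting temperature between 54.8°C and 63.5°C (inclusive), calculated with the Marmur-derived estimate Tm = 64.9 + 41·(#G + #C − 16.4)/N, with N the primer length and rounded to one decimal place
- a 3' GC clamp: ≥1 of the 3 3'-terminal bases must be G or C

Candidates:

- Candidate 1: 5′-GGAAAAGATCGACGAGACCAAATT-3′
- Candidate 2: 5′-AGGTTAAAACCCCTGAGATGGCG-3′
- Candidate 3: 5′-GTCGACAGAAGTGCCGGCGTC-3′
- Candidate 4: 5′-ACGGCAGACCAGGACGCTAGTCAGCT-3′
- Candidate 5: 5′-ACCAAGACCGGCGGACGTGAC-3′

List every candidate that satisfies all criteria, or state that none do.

Candidate 2 only.

Candidate 1 (24 nt, A=11 T=3 G=6 C=4): length 24 ✓; GC 10/24 = 41.7% ✓; Tm = 64.9 + 41·(10 − 16.4)/24 = 54.0°C, outside 54.8–63.5°C ✗; 3' end ATT has 0 G/C, need ≥1 ✗ — fails.
Candidate 2 (23 nt, A=7 T=4 G=7 C=5): length 23 ✓; GC 12/23 = 52.2% ✓; Tm = 64.9 + 41·(12 − 16.4)/23 = 57.1°C ✓; 3' end GCG has 3 G/C ✓ — passes.
Candidate 3 (21 nt, A=4 T=3 G=8 C=6): length 21, outside 22–24 ✗; GC 14/21 = 66.7%, outside 36.9–62.7% ✗; Tm = 64.9 + 41·(14 − 16.4)/21 = 60.2°C ✓; 3' end GTC has 2 G/C ✓ — fails.
Candidate 4 (26 nt, A=7 T=3 G=8 C=8): length 26, outside 22–24 ✗; GC 16/26 = 61.5% ✓; Tm = 64.9 + 41·(16 − 16.4)/26 = 64.3°C, outside 54.8–63.5°C ✗; 3' end GCT has 2 G/C ✓ — fails.
Candidate 5 (21 nt, A=6 T=1 G=7 C=7): length 21, outside 22–24 ✗; GC 14/21 = 66.7%, outside 36.9–62.7% ✗; Tm = 64.9 + 41·(14 − 16.4)/21 = 60.2°C ✓; 3' end GAC has 2 G/C ✓ — fails.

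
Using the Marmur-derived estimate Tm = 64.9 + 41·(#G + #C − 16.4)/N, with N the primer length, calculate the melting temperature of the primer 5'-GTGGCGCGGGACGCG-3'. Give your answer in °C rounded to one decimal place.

Base counts: A=1, T=1, G=9, C=4; G+C = 13, N = 15.
Tm = 64.9 + 41·(13 − 16.4)/15 = 64.9 + -139.40/15 = 55.6°C.

55.6°C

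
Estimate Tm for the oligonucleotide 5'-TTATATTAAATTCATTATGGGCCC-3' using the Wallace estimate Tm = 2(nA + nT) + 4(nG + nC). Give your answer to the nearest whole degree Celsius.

Base counts: A=7, T=10, G=3, C=4 (length 24).
Tm = 2·(7+10) + 4·(3+4) = 2·17 + 4·7 = 34 + 28 = 62°C.

62°C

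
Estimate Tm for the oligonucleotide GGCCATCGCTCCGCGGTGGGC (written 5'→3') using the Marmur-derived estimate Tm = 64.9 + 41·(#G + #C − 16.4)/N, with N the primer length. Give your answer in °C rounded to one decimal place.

Base counts: A=1, T=3, G=9, C=8; G+C = 17, N = 21.
Tm = 64.9 + 41·(17 − 16.4)/21 = 64.9 + 24.60/21 = 66.1°C.

66.1°C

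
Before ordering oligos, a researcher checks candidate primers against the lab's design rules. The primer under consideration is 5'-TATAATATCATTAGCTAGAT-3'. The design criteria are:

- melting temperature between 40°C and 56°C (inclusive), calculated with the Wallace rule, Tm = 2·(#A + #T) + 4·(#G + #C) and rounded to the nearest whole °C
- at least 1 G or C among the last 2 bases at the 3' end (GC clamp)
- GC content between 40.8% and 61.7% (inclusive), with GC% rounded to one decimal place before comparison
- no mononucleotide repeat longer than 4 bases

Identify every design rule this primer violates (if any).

Base counts: A=8, T=8, G=2, C=2 (length 20).
Tm: Tm = 2·16 + 4·4 = 48°C ✓
GC clamp: 3' end AT has 0 G/C, need ≥1 ✗
GC content: GC 4/20 = 20.0%, outside 40.8–61.7% ✗
homopolymer run: longest run = 2 ✓

Fails: GC clamp, GC content.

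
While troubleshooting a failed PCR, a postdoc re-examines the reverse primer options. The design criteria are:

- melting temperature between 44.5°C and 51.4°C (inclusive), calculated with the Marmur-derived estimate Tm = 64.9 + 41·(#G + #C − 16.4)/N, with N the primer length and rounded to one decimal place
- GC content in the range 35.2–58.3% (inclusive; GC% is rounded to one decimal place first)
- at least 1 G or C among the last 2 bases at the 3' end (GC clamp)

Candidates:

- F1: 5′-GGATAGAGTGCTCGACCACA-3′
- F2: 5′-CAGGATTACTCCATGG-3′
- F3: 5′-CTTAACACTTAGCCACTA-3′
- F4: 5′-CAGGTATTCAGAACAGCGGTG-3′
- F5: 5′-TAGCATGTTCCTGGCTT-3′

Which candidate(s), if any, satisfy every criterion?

None of the candidates satisfy all criteria.

F1 (20 nt, A=6 T=3 G=6 C=5): Tm = 64.9 + 41·(11 − 16.4)/20 = 53.8°C, outside 44.5–51.4°C ✗; GC 11/20 = 55.0% ✓; 3' end CA has 1 G/C ✓ — fails.
F2 (16 nt, A=4 T=4 G=4 C=4): Tm = 64.9 + 41·(8 − 16.4)/16 = 43.4°C, outside 44.5–51.4°C ✗; GC 8/16 = 50.0% ✓; 3' end GG has 2 G/C ✓ — fails.
F3 (18 nt, A=6 T=5 G=1 C=6): Tm = 64.9 + 41·(7 − 16.4)/18 = 43.5°C, outside 44.5–51.4°C ✗; GC 7/18 = 38.9% ✓; 3' end TA has 0 G/C, need ≥1 ✗ — fails.
F4 (21 nt, A=6 T=4 G=7 C=4): Tm = 64.9 + 41·(11 − 16.4)/21 = 54.4°C, outside 44.5–51.4°C ✗; GC 11/21 = 52.4% ✓; 3' end TG has 1 G/C ✓ — fails.
F5 (17 nt, A=2 T=7 G=4 C=4): Tm = 64.9 + 41·(8 − 16.4)/17 = 44.6°C ✓; GC 8/17 = 47.1% ✓; 3' end TT has 0 G/C, need ≥1 ✗ — fails.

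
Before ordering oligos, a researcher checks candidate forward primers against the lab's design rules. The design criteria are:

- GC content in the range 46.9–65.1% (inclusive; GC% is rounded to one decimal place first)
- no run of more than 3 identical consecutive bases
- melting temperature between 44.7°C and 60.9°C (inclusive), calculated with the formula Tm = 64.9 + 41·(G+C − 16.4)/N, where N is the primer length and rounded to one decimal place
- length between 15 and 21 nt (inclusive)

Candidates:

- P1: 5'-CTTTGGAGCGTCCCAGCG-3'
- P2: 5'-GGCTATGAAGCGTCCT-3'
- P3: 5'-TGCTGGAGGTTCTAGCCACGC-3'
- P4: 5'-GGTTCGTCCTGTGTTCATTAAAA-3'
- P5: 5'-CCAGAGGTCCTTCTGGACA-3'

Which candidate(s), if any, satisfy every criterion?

P2, P3 and P5.

P1 (18 nt, A=2 T=4 G=6 C=6): GC 12/18 = 66.7%, outside 46.9–65.1% ✗; longest run = 3 ✓; Tm = 64.9 + 41·(12 − 16.4)/18 = 54.9°C ✓; length 18 ✓ — fails.
P2 (16 nt, A=3 T=4 G=5 C=4): GC 9/16 = 56.3% ✓; longest run = 2 ✓; Tm = 64.9 + 41·(9 − 16.4)/16 = 45.9°C ✓; length 16 ✓ — passes.
P3 (21 nt, A=3 T=5 G=7 C=6): GC 13/21 = 61.9% ✓; longest run = 2 ✓; Tm = 64.9 + 41·(13 − 16.4)/21 = 58.3°C ✓; length 21 ✓ — passes.
P4 (23 nt, A=5 T=9 G=5 C=4): GC 9/23 = 39.1%, outside 46.9–65.1% ✗; longest run = 4, exceeds 3 ✗; Tm = 64.9 + 41·(9 − 16.4)/23 = 51.7°C ✓; length 23, outside 15–21 ✗ — fails.
P5 (19 nt, A=4 T=4 G=5 C=6): GC 11/19 = 57.9% ✓; longest run = 2 ✓; Tm = 64.9 + 41·(11 − 16.4)/19 = 53.2°C ✓; length 19 ✓ — passes.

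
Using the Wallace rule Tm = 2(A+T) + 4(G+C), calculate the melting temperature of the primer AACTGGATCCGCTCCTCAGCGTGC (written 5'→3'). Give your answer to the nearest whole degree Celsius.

Base counts: A=4, T=5, G=6, C=9 (length 24).
Tm = 2·(4+5) + 4·(6+9) = 2·9 + 4·15 = 18 + 60 = 78°C.

78°C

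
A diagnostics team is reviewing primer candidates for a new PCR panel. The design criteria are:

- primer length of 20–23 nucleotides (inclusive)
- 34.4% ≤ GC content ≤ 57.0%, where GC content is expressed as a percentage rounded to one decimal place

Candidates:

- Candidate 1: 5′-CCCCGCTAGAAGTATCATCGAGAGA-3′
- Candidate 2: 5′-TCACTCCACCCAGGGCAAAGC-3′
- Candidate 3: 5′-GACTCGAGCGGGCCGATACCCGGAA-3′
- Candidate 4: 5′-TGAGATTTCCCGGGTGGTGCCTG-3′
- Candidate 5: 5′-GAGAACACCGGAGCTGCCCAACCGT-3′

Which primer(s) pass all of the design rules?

None of the candidates satisfy all criteria.

Candidate 1 (25 nt, A=8 T=4 G=6 C=7): length 25, outside 20–23 ✗; GC 13/25 = 52.0% ✓ — fails.
Candidate 2 (21 nt, A=6 T=2 G=4 C=9): length 21 ✓; GC 13/21 = 61.9%, outside 34.4–57.0% ✗ — fails.
Candidate 3 (25 nt, A=6 T=2 G=9 C=8): length 25, outside 20–23 ✗; GC 17/25 = 68.0%, outside 34.4–57.0% ✗ — fails.
Candidate 4 (23 nt, A=2 T=7 G=9 C=5): length 23 ✓; GC 14/23 = 60.9%, outside 34.4–57.0% ✗ — fails.
Candidate 5 (25 nt, A=7 T=2 G=7 C=9): length 25, outside 20–23 ✗; GC 16/25 = 64.0%, outside 34.4–57.0% ✗ — fails.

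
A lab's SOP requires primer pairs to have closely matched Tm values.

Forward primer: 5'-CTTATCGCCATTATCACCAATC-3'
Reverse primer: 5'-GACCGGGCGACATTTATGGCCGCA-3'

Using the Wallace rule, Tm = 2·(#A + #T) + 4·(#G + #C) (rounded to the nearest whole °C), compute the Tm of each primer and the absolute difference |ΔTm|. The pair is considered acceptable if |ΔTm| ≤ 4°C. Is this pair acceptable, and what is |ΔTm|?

Forward: A=6 T=7 G=1 C=8 → Tm = 2·13 + 4·9 = 62°C.
Reverse: A=5 T=4 G=8 C=7 → Tm = 2·9 + 4·15 = 78°C.
|ΔTm| = |62 − 78| = 16°C, > 4°C.

|ΔTm| = 16°C; the pair is not acceptable.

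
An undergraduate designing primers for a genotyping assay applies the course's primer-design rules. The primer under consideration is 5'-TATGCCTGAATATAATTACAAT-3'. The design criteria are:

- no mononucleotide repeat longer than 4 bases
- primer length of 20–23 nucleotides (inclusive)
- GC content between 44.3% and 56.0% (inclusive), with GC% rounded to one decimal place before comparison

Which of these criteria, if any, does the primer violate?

Fails: GC content.

Base counts: A=9, T=8, G=2, C=3 (length 22).
homopolymer run: longest run = 2 ✓
length: length 22 ✓
GC content: GC 5/22 = 22.7%, outside 44.3–56.0% ✗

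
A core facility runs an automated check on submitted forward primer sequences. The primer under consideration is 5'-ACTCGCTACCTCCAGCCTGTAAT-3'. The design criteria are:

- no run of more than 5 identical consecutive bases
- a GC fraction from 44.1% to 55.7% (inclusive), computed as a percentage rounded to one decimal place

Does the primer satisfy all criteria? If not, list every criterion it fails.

Meets all criteria.

Base counts: A=5, T=6, G=3, C=9 (length 23).
homopolymer run: longest run = 2 ✓
GC content: GC 12/23 = 52.2% ✓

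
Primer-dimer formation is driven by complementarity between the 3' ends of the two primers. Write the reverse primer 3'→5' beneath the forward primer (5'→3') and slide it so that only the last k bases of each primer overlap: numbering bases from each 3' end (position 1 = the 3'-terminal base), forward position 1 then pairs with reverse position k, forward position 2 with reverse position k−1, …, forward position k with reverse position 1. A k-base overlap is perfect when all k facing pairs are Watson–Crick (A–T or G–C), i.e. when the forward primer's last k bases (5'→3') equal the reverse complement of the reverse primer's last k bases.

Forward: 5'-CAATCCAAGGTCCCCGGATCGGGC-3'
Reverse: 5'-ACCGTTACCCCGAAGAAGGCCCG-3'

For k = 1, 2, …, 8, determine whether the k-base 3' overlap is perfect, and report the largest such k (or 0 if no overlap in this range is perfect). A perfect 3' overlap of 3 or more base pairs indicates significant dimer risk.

Longest perfect overlap: 5 complementary base pairs; significant dimer risk (threshold 3).

Last 8 bases (5'→3') — forward …GATCGGGC, reverse …AAGGCCCG.
Reverse complement of the reverse primer's last 8 bases: CGGGCCTT; its first k bases are the reverse complement of the reverse primer's last k bases, so a perfect k-base overlap needs the forward primer's last k bases to equal them.
Comparing (forward last k vs required): k=1: C vs C ✓; k=2: GC vs CG ✗; k=3: GGC vs CGG ✗; k=4: GGGC vs CGGG ✗; k=5: CGGGC vs CGGGC ✓; k=6: TCGGGC vs CGGGCC ✗; k=7: ATCGGGC vs CGGGCCT ✗; k=8: GATCGGGC vs CGGGCCTT ✗.
Perfect overlaps at k = 1, 5; the largest is 5.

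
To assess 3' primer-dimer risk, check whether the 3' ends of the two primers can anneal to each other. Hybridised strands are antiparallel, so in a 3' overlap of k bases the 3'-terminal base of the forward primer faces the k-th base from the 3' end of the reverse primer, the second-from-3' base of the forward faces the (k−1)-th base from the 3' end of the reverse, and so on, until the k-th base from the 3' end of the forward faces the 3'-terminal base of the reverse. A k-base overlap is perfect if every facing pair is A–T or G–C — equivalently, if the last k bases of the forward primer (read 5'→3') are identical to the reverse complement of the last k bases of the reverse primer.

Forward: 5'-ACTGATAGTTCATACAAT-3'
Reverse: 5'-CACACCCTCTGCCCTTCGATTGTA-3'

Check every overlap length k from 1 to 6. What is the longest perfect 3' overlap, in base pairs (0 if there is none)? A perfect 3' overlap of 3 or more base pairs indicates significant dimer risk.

Last 6 bases (5'→3') — forward …TACAAT, reverse …ATTGTA.
Reverse complement of the reverse primer's last 6 bases: TACAAT; its first k bases are the reverse complement of the reverse primer's last k bases, so a perfect k-base overlap needs the forward primer's last k bases to equal them.
Comparing (forward last k vs required): k=1: T vs T ✓; k=2: AT vs TA ✗; k=3: AAT vs TAC ✗; k=4: CAAT vs TACA ✗; k=5: ACAAT vs TACAA ✗; k=6: TACAAT vs TACAAT ✓.
Perfect overlaps at k = 1, 6; the largest is 6.

Longest perfect overlap: 6 complementary base pairs; significant dimer risk (threshold 3).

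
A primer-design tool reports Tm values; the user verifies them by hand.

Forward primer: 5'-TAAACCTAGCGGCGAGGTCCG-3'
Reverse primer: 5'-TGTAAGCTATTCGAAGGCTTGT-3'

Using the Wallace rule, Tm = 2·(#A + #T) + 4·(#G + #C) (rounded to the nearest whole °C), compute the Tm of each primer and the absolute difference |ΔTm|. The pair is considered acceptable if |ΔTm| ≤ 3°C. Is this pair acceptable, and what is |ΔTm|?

|ΔTm| = 6°C; the pair is not acceptable.

Forward: A=5 T=3 G=7 C=6 → Tm = 2·8 + 4·13 = 68°C.
Reverse: A=5 T=8 G=6 C=3 → Tm = 2·13 + 4·9 = 62°C.
|ΔTm| = |68 − 62| = 6°C, > 3°C.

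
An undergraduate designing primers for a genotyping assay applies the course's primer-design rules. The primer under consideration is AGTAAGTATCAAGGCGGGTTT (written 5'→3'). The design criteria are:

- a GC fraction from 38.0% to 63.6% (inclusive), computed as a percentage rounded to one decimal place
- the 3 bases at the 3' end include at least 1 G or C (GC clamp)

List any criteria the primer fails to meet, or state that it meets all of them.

Base counts: A=6, T=6, G=7, C=2 (length 21).
GC content: GC 9/21 = 42.9% ✓
GC clamp: 3' end TTT has 0 G/C, need ≥1 ✗

Fails: GC clamp.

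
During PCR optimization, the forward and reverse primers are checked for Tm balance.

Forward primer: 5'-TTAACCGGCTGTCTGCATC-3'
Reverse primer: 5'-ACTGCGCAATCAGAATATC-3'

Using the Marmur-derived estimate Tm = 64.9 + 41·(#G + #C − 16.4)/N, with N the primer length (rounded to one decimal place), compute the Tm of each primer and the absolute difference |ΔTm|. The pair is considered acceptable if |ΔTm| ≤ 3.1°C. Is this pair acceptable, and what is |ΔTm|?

Forward: G+C = 10, N = 19 → Tm = 64.9 + 41·(10 − 16.4)/19 = 51.1°C.
Reverse: G+C = 8, N = 19 → Tm = 64.9 + 41·(8 − 16.4)/19 = 46.8°C.
|ΔTm| = |51.1 − 46.8| = 4.3°C, > 3.1°C.

|ΔTm| = 4.3°C; the pair is not acceptable.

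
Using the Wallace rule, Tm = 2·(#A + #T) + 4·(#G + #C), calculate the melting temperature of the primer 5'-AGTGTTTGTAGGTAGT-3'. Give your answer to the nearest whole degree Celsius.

Base counts: A=3, T=7, G=6, C=0 (length 16).
Tm = 2·(3+7) + 4·(6+0) = 2·10 + 4·6 = 20 + 24 = 44°C.

44°C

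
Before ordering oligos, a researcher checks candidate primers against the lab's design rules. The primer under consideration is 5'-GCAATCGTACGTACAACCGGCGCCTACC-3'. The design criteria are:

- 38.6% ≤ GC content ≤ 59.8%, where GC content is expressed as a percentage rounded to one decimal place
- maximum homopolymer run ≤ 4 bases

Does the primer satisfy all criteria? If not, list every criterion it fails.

Base counts: A=7, T=4, G=6, C=11 (length 28).
GC content: GC 17/28 = 60.7%, outside 38.6–59.8% ✗
homopolymer run: longest run = 2 ✓

Fails: GC content.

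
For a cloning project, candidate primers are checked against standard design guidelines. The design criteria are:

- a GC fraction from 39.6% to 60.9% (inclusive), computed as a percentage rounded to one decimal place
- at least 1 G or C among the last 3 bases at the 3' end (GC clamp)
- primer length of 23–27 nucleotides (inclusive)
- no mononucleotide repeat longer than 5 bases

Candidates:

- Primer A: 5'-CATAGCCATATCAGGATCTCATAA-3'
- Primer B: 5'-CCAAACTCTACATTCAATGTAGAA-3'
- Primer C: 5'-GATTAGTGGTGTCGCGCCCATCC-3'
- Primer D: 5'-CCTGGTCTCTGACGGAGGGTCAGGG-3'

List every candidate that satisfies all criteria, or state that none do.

Primer C only.

Primer A (24 nt, A=9 T=6 G=3 C=6): GC 9/24 = 37.5%, outside 39.6–60.9% ✗; 3' end TAA has 0 G/C, need ≥1 ✗; length 24 ✓; longest run = 2 ✓ — fails.
Primer B (24 nt, A=10 T=6 G=2 C=6): GC 8/24 = 33.3%, outside 39.6–60.9% ✗; 3' end GAA has 1 G/C ✓; length 24 ✓; longest run = 3 ✓ — fails.
Primer C (23 nt, A=3 T=6 G=7 C=7): GC 14/23 = 60.9% ✓; 3' end TCC has 2 G/C ✓; length 23 ✓; longest run = 3 ✓ — passes.
Primer D (25 nt, A=3 T=5 G=11 C=6): GC 17/25 = 68.0%, outside 39.6–60.9% ✗; 3' end GGG has 3 G/C ✓; length 25 ✓; longest run = 3 ✓ — fails.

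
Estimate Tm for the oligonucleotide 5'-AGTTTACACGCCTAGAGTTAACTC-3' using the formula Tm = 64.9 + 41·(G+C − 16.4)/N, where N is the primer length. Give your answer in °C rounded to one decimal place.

54.0°C

Base counts: A=7, T=7, G=4, C=6; G+C = 10, N = 24.
Tm = 64.9 + 41·(10 − 16.4)/24 = 64.9 + -262.40/24 = 54.0°C.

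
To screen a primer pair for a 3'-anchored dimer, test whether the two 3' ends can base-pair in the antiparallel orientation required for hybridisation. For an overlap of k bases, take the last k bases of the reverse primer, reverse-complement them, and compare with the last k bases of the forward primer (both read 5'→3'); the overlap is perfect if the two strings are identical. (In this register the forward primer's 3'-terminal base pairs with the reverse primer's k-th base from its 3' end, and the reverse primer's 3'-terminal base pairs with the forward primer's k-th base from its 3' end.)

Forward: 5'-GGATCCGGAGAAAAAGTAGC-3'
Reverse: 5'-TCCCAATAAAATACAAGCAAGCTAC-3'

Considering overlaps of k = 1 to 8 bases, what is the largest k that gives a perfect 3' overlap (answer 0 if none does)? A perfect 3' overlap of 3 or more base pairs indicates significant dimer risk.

Last 8 bases (5'→3') — forward …AAAGTAGC, reverse …CAAGCTAC.
Reverse complement of the reverse primer's last 8 bases: GTAGCTTG; its first k bases are the reverse complement of the reverse primer's last k bases, so a perfect k-base overlap needs the forward primer's last k bases to equal them.
Comparing (forward last k vs required): k=1: C vs G ✗; k=2: GC vs GT ✗; k=3: AGC vs GTA ✗; k=4: TAGC vs GTAG ✗; k=5: GTAGC vs GTAGC ✓; k=6: AGTAGC vs GTAGCT ✗; k=7: AAGTAGC vs GTAGCTT ✗; k=8: AAAGTAGC vs GTAGCTTG ✗.
Only k = 5 is perfect, so the longest perfect 3' overlap is 5.

Longest perfect overlap: 5 complementary base pairs; significant dimer risk (threshold 3).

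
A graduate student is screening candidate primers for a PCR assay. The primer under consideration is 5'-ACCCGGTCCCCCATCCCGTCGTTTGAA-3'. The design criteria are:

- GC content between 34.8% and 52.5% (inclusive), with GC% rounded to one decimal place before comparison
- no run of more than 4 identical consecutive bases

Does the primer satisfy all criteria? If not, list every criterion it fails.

Base counts: A=4, T=6, G=5, C=12 (length 27).
GC content: GC 17/27 = 63.0%, outside 34.8–52.5% ✗
homopolymer run: longest run = 5, exceeds 4 ✗

Fails: GC content, homopolymer run.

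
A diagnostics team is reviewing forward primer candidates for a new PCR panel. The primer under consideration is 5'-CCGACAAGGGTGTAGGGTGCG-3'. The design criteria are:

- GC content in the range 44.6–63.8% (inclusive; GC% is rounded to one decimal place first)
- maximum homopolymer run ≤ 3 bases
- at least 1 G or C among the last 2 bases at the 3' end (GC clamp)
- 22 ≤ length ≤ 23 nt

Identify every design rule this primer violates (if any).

Fails: GC content, length.

Base counts: A=4, T=3, G=10, C=4 (length 21).
GC content: GC 14/21 = 66.7%, outside 44.6–63.8% ✗
homopolymer run: longest run = 3 ✓
GC clamp: 3' end CG has 2 G/C ✓
length: length 21, outside 22–23 ✗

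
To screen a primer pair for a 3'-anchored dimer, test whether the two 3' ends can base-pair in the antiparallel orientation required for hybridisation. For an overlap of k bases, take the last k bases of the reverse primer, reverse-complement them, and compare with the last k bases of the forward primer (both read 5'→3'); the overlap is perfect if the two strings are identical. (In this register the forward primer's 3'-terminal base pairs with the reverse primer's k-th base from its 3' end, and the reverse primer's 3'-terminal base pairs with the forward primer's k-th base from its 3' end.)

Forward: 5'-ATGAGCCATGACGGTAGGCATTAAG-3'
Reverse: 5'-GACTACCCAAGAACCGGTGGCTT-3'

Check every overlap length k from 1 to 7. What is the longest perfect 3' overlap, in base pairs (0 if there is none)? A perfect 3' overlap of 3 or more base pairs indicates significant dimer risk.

Last 7 bases (5'→3') — forward …CATTAAG, reverse …GTGGCTT.
Reverse complement of the reverse primer's last 7 bases: AAGCCAC; its first k bases are the reverse complement of the reverse primer's last k bases, so a perfect k-base overlap needs the forward primer's last k bases to equal them.
Comparing (forward last k vs required): k=1: G vs A ✗; k=2: AG vs AA ✗; k=3: AAG vs AAG ✓; k=4: TAAG vs AAGC ✗; k=5: TTAAG vs AAGCC ✗; k=6: ATTAAG vs AAGCCA ✗; k=7: CATTAAG vs AAGCCAC ✗.
Only k = 3 is perfect, so the longest perfect 3' overlap is 3.

Longest perfect overlap: 3 complementary base pairs; significant dimer risk (threshold 3).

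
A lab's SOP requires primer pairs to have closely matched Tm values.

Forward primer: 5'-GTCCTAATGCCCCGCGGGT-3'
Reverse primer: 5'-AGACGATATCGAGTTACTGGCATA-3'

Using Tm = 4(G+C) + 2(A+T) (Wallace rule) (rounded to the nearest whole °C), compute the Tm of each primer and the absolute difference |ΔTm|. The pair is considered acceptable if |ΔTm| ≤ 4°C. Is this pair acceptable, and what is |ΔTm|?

Forward: A=2 T=4 G=6 C=7 → Tm = 2·6 + 4·13 = 64°C.
Reverse: A=8 T=6 G=6 C=4 → Tm = 2·14 + 4·10 = 68°C.
|ΔTm| = |64 − 68| = 4°C, ≤ 4°C.

|ΔTm| = 4°C; the pair is acceptable.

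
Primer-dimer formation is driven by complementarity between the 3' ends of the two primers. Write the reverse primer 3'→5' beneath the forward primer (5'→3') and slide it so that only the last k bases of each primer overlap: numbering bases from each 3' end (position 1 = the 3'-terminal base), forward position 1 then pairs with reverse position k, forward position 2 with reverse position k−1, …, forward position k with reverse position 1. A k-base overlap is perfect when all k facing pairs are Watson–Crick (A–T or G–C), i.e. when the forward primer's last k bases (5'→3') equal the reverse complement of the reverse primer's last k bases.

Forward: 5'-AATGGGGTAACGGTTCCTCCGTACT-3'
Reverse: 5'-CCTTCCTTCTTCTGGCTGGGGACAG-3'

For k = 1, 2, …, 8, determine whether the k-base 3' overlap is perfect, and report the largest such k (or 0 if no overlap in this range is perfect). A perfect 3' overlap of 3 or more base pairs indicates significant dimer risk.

Last 8 bases (5'→3') — forward …TCCGTACT, reverse …GGGGACAG.
Reverse complement of the reverse primer's last 8 bases: CTGTCCCC; its first k bases are the reverse complement of the reverse primer's last k bases, so a perfect k-base overlap needs the forward primer's last k bases to equal them.
Comparing (forward last k vs required): k=1: T vs C ✗; k=2: CT vs CT ✓; k=3: ACT vs CTG ✗; k=4: TACT vs CTGT ✗; k=5: GTACT vs CTGTC ✗; k=6: CGTACT vs CTGTCC ✗; k=7: CCGTACT vs CTGTCCC ✗; k=8: TCCGTACT vs CTGTCCCC ✗.
Only k = 2 is perfect, so the longest perfect 3' overlap is 2.

Longest perfect overlap: 2 complementary base pairs; below the dimer-risk threshold (threshold 3).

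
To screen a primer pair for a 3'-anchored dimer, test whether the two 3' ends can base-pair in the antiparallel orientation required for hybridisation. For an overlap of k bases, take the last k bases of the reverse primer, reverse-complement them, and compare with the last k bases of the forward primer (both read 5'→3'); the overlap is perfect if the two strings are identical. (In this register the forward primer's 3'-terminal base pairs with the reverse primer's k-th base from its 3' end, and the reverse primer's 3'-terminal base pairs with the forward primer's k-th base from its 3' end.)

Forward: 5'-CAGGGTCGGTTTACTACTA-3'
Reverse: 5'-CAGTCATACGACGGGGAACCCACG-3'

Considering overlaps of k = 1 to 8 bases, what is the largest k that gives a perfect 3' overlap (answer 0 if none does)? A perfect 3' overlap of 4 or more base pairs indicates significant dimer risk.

Longest perfect overlap: 0 complementary base pairs; below the dimer-risk threshold (threshold 4).

Last 8 bases (5'→3') — forward …TACTACTA, reverse …AACCCACG.
Reverse complement of the reverse primer's last 8 bases: CGTGGGTT; its first k bases are the reverse complement of the reverse primer's last k bases, so a perfect k-base overlap needs the forward primer's last k bases to equal them.
Comparing (forward last k vs required): k=1: A vs C ✗; k=2: TA vs CG ✗; k=3: CTA vs CGT ✗; k=4: ACTA vs CGTG ✗; k=5: TACTA vs CGTGG ✗; k=6: CTACTA vs CGTGGG ✗; k=7: ACTACTA vs CGTGGGT ✗; k=8: TACTACTA vs CGTGGGTT ✗.
No overlap length from 1 to 8 is perfect, so the longest perfect 3' overlap is 0.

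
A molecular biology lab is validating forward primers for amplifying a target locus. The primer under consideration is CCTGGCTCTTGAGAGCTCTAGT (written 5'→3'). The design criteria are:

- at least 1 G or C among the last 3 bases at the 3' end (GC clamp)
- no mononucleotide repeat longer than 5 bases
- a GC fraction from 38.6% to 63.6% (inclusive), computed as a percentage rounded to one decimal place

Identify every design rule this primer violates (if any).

Base counts: A=3, T=7, G=6, C=6 (length 22).
GC clamp: 3' end AGT has 1 G/C ✓
homopolymer run: longest run = 2 ✓
GC content: GC 12/22 = 54.5% ✓

Meets all criteria.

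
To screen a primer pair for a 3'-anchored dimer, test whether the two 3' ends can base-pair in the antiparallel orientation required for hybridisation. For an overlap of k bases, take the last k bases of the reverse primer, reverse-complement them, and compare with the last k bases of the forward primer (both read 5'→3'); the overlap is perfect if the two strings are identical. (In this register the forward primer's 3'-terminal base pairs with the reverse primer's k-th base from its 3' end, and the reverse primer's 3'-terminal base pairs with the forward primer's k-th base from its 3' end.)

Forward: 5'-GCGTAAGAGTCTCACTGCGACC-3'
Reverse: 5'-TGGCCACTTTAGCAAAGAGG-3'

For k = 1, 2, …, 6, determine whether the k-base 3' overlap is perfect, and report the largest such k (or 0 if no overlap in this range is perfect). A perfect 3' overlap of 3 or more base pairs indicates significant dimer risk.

Last 6 bases (5'→3') — forward …GCGACC, reverse …AAGAGG.
Reverse complement of the reverse primer's last 6 bases: CCTCTT; its first k bases are the reverse complement of the reverse primer's last k bases, so a perfect k-base overlap needs the forward primer's last k bases to equal them.
Comparing (forward last k vs required): k=1: C vs C ✓; k=2: CC vs CC ✓; k=3: ACC vs CCT ✗; k=4: GACC vs CCTC ✗; k=5: CGACC vs CCTCT ✗; k=6: GCGACC vs CCTCTT ✗.
Perfect overlaps at k = 1, 2; the largest is 2.

Longest perfect overlap: 2 complementary base pairs; below the dimer-risk threshold (threshold 3).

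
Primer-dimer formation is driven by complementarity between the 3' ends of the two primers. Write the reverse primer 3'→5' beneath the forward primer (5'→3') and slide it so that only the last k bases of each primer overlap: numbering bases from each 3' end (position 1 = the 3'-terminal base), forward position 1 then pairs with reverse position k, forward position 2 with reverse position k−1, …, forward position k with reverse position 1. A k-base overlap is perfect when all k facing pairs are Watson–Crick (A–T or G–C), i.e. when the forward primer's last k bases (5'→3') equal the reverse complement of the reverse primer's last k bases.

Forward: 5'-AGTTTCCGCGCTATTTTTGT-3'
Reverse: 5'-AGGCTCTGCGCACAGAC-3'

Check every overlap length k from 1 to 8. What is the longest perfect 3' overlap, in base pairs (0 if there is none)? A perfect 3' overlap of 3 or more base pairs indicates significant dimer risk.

Last 8 bases (5'→3') — forward …ATTTTTGT, reverse …GCACAGAC.
Reverse complement of the reverse primer's last 8 bases: GTCTGTGC; its first k bases are the reverse complement of the reverse primer's last k bases, so a perfect k-base overlap needs the forward primer's last k bases to equal them.
Comparing (forward last k vs required): k=1: T vs G ✗; k=2: GT vs GT ✓; k=3: TGT vs GTC ✗; k=4: TTGT vs GTCT ✗; k=5: TTTGT vs GTCTG ✗; k=6: TTTTGT vs GTCTGT ✗; k=7: TTTTTGT vs GTCTGTG ✗; k=8: ATTTTTGT vs GTCTGTGC ✗.
Only k = 2 is perfect, so the longest perfect 3' overlap is 2.

Longest perfect overlap: 2 complementary base pairs; below the dimer-risk threshold (threshold 3).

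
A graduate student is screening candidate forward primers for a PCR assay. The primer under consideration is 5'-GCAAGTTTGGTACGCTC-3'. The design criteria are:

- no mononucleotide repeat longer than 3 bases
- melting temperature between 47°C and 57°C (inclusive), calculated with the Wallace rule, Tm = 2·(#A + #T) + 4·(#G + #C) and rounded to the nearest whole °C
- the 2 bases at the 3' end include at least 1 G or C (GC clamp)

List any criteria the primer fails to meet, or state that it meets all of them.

Base counts: A=3, T=5, G=5, C=4 (length 17).
homopolymer run: longest run = 3 ✓
Tm: Tm = 2·8 + 4·9 = 52°C ✓
GC clamp: 3' end TC has 1 G/C ✓

Meets all criteria.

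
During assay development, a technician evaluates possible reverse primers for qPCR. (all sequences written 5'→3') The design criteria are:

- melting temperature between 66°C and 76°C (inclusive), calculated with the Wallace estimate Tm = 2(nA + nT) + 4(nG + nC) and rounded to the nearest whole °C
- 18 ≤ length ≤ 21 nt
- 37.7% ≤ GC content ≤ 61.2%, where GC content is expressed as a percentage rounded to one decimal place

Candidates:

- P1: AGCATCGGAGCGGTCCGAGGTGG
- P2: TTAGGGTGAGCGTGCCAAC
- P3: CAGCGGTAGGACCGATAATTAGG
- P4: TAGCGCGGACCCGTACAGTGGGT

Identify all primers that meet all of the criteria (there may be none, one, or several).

None of the candidates satisfy all criteria.

P1 (23 nt, A=4 T=3 G=11 C=5): Tm = 2·7 + 4·16 = 78°C, outside 66–76°C ✗; length 23, outside 18–21 ✗; GC 16/23 = 69.6%, outside 37.7–61.2% ✗ — fails.
P2 (19 nt, A=4 T=4 G=7 C=4): Tm = 2·8 + 4·11 = 60°C, outside 66–76°C ✗; length 19 ✓; GC 11/19 = 57.9% ✓ — fails.
P3 (23 nt, A=7 T=4 G=8 C=4): Tm = 2·11 + 4·12 = 70°C ✓; length 23, outside 18–21 ✗; GC 12/23 = 52.2% ✓ — fails.
P4 (23 nt, A=4 T=4 G=9 C=6): Tm = 2·8 + 4·15 = 76°C ✓; length 23, outside 18–21 ✗; GC 15/23 = 65.2%, outside 37.7–61.2% ✗ — fails.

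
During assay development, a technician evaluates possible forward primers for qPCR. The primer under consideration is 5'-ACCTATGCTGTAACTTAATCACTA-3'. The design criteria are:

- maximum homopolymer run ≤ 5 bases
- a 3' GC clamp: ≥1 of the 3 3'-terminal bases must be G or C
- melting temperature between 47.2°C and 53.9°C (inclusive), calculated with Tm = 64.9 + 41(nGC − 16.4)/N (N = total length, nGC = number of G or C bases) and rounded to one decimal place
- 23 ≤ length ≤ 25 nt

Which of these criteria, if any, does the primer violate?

Base counts: A=8, T=8, G=2, C=6 (length 24).
homopolymer run: longest run = 2 ✓
GC clamp: 3' end CTA has 1 G/C ✓
Tm: Tm = 64.9 + 41·(8 − 16.4)/24 = 50.6°C ✓
length: length 24 ✓

Meets all criteria.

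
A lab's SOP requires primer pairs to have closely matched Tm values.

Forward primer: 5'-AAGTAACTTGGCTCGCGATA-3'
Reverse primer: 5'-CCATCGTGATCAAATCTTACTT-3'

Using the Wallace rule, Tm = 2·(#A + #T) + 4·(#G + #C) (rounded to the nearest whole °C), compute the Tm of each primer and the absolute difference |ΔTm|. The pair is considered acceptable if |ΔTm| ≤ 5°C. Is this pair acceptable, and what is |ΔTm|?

|ΔTm| = 2°C; the pair is acceptable.

Forward: A=6 T=5 G=5 C=4 → Tm = 2·11 + 4·9 = 58°C.
Reverse: A=6 T=8 G=2 C=6 → Tm = 2·14 + 4·8 = 60°C.
|ΔTm| = |58 − 60| = 2°C, ≤ 5°C.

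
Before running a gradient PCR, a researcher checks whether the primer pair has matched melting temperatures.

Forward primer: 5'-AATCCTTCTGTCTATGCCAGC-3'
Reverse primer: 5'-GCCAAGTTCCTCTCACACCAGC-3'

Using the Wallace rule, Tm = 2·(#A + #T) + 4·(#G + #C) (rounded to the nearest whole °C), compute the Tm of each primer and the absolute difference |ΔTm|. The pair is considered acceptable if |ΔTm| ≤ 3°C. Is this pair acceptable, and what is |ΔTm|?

Forward: A=4 T=7 G=3 C=7 → Tm = 2·11 + 4·10 = 62°C.
Reverse: A=5 T=4 G=3 C=10 → Tm = 2·9 + 4·13 = 70°C.
|ΔTm| = |62 − 70| = 8°C, > 3°C.

|ΔTm| = 8°C; the pair is not acceptable.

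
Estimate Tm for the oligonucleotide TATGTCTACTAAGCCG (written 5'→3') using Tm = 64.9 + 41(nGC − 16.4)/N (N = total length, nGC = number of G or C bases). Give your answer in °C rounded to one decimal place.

Base counts: A=4, T=5, G=3, C=4; G+C = 7, N = 16.
Tm = 64.9 + 41·(7 − 16.4)/16 = 64.9 + -385.40/16 = 40.8°C.

40.8°C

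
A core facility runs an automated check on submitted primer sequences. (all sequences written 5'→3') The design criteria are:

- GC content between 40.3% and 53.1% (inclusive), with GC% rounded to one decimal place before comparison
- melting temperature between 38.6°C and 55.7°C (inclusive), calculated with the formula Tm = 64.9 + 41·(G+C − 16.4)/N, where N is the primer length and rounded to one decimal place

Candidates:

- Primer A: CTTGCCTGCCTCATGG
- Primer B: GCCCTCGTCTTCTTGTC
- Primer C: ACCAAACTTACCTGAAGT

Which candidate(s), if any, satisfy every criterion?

None of the candidates satisfy all criteria.

Primer A (16 nt, A=1 T=5 G=4 C=6): GC 10/16 = 62.5%, outside 40.3–53.1% ✗; Tm = 64.9 + 41·(10 − 16.4)/16 = 48.5°C ✓ — fails.
Primer B (17 nt, A=0 T=7 G=3 C=7): GC 10/17 = 58.8%, outside 40.3–53.1% ✗; Tm = 64.9 + 41·(10 − 16.4)/17 = 49.5°C ✓ — fails.
Primer C (18 nt, A=7 T=4 G=2 C=5): GC 7/18 = 38.9%, outside 40.3–53.1% ✗; Tm = 64.9 + 41·(7 − 16.4)/18 = 43.5°C ✓ — fails.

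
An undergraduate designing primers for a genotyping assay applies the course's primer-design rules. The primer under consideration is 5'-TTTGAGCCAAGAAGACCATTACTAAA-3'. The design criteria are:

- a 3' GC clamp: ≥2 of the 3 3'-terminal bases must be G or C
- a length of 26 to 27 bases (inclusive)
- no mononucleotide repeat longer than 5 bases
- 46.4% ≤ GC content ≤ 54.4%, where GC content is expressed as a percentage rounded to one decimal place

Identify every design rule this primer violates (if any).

Fails: GC clamp, GC content.

Base counts: A=11, T=6, G=4, C=5 (length 26).
GC clamp: 3' end AAA has 0 G/C, need ≥2 ✗
length: length 26 ✓
homopolymer run: longest run = 3 ✓
GC content: GC 9/26 = 34.6%, outside 46.4–54.4% ✗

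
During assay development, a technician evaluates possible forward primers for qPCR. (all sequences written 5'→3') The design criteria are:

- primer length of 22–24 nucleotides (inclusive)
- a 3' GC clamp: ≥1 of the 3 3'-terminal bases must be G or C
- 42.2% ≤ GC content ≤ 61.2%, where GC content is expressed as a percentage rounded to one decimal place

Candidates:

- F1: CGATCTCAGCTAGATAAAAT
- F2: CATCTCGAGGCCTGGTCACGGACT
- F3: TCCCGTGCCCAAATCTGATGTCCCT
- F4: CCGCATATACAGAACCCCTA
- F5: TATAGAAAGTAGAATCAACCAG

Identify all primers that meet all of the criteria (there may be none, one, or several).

F1 (20 nt, A=8 T=5 G=3 C=4): length 20, outside 22–24 ✗; 3' end AAT has 0 G/C, need ≥1 ✗; GC 7/20 = 35.0%, outside 42.2–61.2% ✗ — fails.
F2 (24 nt, A=4 T=5 G=7 C=8): length 24 ✓; 3' end ACT has 1 G/C ✓; GC 15/24 = 62.5%, outside 42.2–61.2% ✗ — fails.
F3 (25 nt, A=4 T=7 G=4 C=10): length 25, outside 22–24 ✗; 3' end CCT has 2 G/C ✓; GC 14/25 = 56.0% ✓ — fails.
F4 (20 nt, A=7 T=3 G=2 C=8): length 20, outside 22–24 ✗; 3' end CTA has 1 G/C ✓; GC 10/20 = 50.0% ✓ — fails.
F5 (22 nt, A=11 T=4 G=4 C=3): length 22 ✓; 3' end CAG has 2 G/C ✓; GC 7/22 = 31.8%, outside 42.2–61.2% ✗ — fails.

None of the candidates satisfy all criteria.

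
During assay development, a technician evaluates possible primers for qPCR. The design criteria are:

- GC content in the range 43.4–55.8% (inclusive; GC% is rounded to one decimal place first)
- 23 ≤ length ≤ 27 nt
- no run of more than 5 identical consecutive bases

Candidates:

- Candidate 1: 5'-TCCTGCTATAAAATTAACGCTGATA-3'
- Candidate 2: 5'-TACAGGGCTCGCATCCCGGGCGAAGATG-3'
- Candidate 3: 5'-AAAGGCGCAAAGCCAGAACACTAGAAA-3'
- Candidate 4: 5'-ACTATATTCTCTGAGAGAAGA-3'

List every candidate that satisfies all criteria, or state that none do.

Candidate 3 only.

Candidate 1 (25 nt, A=9 T=8 G=3 C=5): GC 8/25 = 32.0%, outside 43.4–55.8% ✗; length 25 ✓; longest run = 4 ✓ — fails.
Candidate 2 (28 nt, A=6 T=4 G=10 C=8): GC 18/28 = 64.3%, outside 43.4–55.8% ✗; length 28, outside 23–27 ✗; longest run = 3 ✓ — fails.
Candidate 3 (27 nt, A=14 T=1 G=6 C=6): GC 12/27 = 44.4% ✓; length 27 ✓; longest run = 3 ✓ — passes.
Candidate 4 (21 nt, A=8 T=6 G=4 C=3): GC 7/21 = 33.3%, outside 43.4–55.8% ✗; length 21, outside 23–27 ✗; longest run = 2 ✓ — fails.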